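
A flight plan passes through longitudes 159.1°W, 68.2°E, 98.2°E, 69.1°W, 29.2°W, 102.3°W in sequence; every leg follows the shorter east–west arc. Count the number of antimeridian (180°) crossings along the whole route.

Leg 1: -159.1° → +68.2°, shortest Δλ = -132.7° (west) — crosses 180°.
Leg 2: +68.2° → +98.2°, shortest Δλ = 30.0° (east) — does not cross 180°.
Leg 3: +98.2° → -69.1°, shortest Δλ = -167.3° (west) — does not cross 180°.
Leg 4: -69.1° → -29.2°, shortest Δλ = 39.9° (east) — does not cross 180°.
Leg 5: -29.2° → -102.3°, shortest Δλ = -73.1° (west) — does not cross 180°.
Total crossings: 1.

1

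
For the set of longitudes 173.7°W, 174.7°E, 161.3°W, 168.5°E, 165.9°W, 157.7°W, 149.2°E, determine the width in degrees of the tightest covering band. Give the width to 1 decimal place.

Sort the longitudes: -173.7°, -165.9°, -161.3°, -157.7°, +149.2°, +168.5°, +174.7°.
Eastward gaps between consecutive values (wrapping around): 7.8°, 4.6°, 3.6°, 306.9°, 19.3°, 6.2°, 11.6°.
Largest gap = 306.9° ⇒ minimal covering band is its complement: 360° − 306.9° = 53.1°.
Band runs from +149.2° eastward to -157.7°, crossing the antimeridian.

53.1°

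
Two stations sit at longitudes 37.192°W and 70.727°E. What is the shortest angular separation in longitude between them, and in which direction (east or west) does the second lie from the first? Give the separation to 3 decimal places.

107.919° east

Raw difference: 70.727 − -37.192 = 107.919°.
Normalise into (−180°, 180°]: 107.919° stays 107.919°.
Positive ⇒ the second point lies to the east; separation 107.919°.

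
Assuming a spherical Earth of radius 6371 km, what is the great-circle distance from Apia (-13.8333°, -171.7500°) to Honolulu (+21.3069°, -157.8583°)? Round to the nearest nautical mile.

2263 nmi

Δλ = -157.8583 − -171.7500 = 13.8917°.
Δφ = 21.3069 − -13.8333 = 35.1402°.
a = sin²(Δφ/2) + cos φ₁ · cos φ₂ · sin²(Δλ/2) = 0.104357.
c = 2·atan2(√a, √(1−a)) = 0.65789 rad → d = 6371·c ≈ 4191.39 km ≈ 2263.17 nmi.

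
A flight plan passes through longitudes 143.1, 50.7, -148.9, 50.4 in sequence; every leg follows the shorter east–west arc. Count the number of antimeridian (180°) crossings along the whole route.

Leg 1: +143.1° → +50.7°, shortest Δλ = -92.4° (west) — does not cross 180°.
Leg 2: +50.7° → -148.9°, shortest Δλ = 160.4° (east) — crosses 180°.
Leg 3: -148.9° → +50.4°, shortest Δλ = -160.7° (west) — crosses 180°.
Total crossings: 2.

2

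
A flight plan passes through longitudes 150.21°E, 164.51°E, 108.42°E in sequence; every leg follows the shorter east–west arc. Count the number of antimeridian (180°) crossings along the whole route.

0

Leg 1: +150.21° → +164.51°, shortest Δλ = 14.3° (east) — does not cross 180°.
Leg 2: +164.51° → +108.42°, shortest Δλ = -56.09° (west) — does not cross 180°.
Total crossings: 0.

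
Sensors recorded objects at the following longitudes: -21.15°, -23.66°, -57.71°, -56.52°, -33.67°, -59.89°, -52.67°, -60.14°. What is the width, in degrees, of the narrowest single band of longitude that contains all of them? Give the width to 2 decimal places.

38.99°

Sort the longitudes: -60.14°, -59.89°, -57.71°, -56.52°, -52.67°, -33.67°, -23.66°, -21.15°.
Eastward gaps between consecutive values (wrapping around): 0.25°, 2.18°, 1.19°, 3.85°, 19.00°, 10.01°, 2.51°, 321.01°.
Largest gap = 321.01° ⇒ minimal covering band is its complement: 360° − 321.01° = 38.99°.
Band runs from -60.14° eastward to -21.15°.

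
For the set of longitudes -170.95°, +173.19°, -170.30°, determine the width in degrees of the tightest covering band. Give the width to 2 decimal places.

16.51°

Sort the longitudes: -170.95°, -170.30°, +173.19°.
Eastward gaps between consecutive values (wrapping around): 0.65°, 343.49°, 15.86°.
Largest gap = 343.49° ⇒ minimal covering band is its complement: 360° − 343.49° = 16.51°.
Band runs from +173.19° eastward to -170.30°, crossing the antimeridian.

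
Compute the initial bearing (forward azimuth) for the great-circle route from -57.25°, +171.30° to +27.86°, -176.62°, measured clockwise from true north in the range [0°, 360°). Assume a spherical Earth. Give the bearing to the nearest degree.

Δλ = -176.62 − 171.30 = -347.92°; wrapped into (−180°, 180°]: 12.08°.
θ = atan2( sin Δλ · cos φ₂ , cos φ₁ · sin φ₂ − sin φ₁ · cos φ₂ · cos Δλ )
  = atan2(0.18502, 0.97990) = 10.693° → normalised to [0°, 360°): 10.693°.

11°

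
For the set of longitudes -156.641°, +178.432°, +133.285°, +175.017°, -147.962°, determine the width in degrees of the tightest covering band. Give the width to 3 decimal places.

78.753°

Sort the longitudes: -156.641°, -147.962°, +133.285°, +175.017°, +178.432°.
Eastward gaps between consecutive values (wrapping around): 8.679°, 281.247°, 41.732°, 3.415°, 24.927°.
Largest gap = 281.247° ⇒ minimal covering band is its complement: 360° − 281.247° = 78.753°.
Band runs from +133.285° eastward to -147.962°, crossing the antimeridian.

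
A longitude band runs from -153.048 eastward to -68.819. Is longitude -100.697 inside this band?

Band width going east from -153.048° to -68.819°: ((-68.819 − -153.048) mod 360) = 84.229°.
Offset of -100.697° east of the west edge: ((-100.697 − -153.048) mod 360) = 52.351°.
52.351° ≤ 84.229° ⇒ inside.

Yes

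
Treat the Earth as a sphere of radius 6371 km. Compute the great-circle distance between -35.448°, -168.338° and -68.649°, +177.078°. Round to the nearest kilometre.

3802 km

Δλ = 177.078 − -168.338 = 345.416°; wrapped into (−180°, 180°]: -14.584°.
Δφ = -68.649 − -35.448 = -33.201°.
a = sin²(Δφ/2) + cos φ₁ · cos φ₂ · sin²(Δλ/2) = 0.086401.
c = 2·atan2(√a, √(1−a)) = 0.59669 rad → d = 6371·c ≈ 3801.53 km.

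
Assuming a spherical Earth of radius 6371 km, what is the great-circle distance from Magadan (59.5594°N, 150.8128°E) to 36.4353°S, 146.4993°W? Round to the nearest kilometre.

12117 km

Δλ = -146.4993 − 150.8128 = -297.3121°; wrapped into (−180°, 180°]: 62.6879°.
Δφ = -36.4353 − 59.5594 = -95.9947°.
a = sin²(Δφ/2) + cos φ₁ · cos φ₂ · sin²(Δλ/2) = 0.662510.
c = 2·atan2(√a, √(1−a)) = 1.90183 rad → d = 6371·c ≈ 12116.55 km.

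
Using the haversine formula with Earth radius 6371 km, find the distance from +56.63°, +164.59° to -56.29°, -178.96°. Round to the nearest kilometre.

Δλ = -178.96 − 164.59 = -343.55°; wrapped into (−180°, 180°]: 16.45°.
Δφ = -56.29 − 56.63 = -112.92°.
a = sin²(Δφ/2) + cos φ₁ · cos φ₂ · sin²(Δλ/2) = 0.700970.
c = 2·atan2(√a, √(1−a)) = 1.98443 rad → d = 6371·c ≈ 12642.82 km.

12643 km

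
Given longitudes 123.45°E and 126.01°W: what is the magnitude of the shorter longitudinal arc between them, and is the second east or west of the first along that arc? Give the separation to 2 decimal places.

Raw difference: -126.01 − 123.45 = -249.46°.
Normalise into (−180°, 180°]: -249.46° + 360° = 110.54°.
Positive ⇒ the second point lies to the east; separation 110.54°.

110.54° east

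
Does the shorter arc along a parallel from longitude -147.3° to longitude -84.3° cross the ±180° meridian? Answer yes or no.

No

Signed shortest Δλ = ((-84.3 − -147.3 + 180) mod 360) − 180 = 63.0°.
Going east by 63.0° from -147.3° reaches -84.3° without touching 180°.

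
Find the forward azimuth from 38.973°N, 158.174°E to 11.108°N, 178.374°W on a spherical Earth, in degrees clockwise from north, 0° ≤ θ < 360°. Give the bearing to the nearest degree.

137°

Δλ = -178.374 − 158.174 = -336.548°; wrapped into (−180°, 180°]: 23.452°.
θ = atan2( sin Δλ · cos φ₂ , cos φ₁ · sin φ₂ − sin φ₁ · cos φ₂ · cos Δλ )
  = atan2(0.39052, -0.41641) = 136.837° → normalised to [0°, 360°): 136.837°.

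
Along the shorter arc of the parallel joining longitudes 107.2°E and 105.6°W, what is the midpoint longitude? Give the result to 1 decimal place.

179.2°W

Signed shortest Δλ from +107.2° to -105.6° is +147.2°.
Midpoint longitude = +107.2° + (+147.2°)/2 = +107.2° + 73.6° = +180.8°.
Normalise into (−180°, 180°]: -179.2°.
(The naïve average (+107.2 + -105.6)/2 = 0.8° is on the wrong side of the globe.)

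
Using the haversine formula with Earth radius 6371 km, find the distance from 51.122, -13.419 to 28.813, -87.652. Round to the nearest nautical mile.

3504 nmi

Δλ = -87.652 − -13.419 = -74.233°.
Δφ = 28.813 − 51.122 = -22.309°.
a = sin²(Δφ/2) + cos φ₁ · cos φ₂ · sin²(Δλ/2) = 0.237685.
c = 2·atan2(√a, √(1−a)) = 1.01852 rad → d = 6371·c ≈ 6488.96 km ≈ 3503.76 nmi.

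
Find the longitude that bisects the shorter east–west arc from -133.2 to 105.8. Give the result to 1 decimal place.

+166.3°

Signed shortest Δλ from -133.2° to +105.8° is -121.0°.
Midpoint longitude = -133.2° + (-121.0°)/2 = -133.2° − 60.5° = -193.7°.
Normalise into (−180°, 180°]: +166.3°.
(The naïve average (-133.2 + +105.8)/2 = -13.7° is on the wrong side of the globe.)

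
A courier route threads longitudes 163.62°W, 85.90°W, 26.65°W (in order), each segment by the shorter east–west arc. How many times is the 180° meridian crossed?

Leg 1: -163.62° → -85.90°, shortest Δλ = 77.72° (east) — does not cross 180°.
Leg 2: -85.90° → -26.65°, shortest Δλ = 59.25° (east) — does not cross 180°.
Total crossings: 0.

0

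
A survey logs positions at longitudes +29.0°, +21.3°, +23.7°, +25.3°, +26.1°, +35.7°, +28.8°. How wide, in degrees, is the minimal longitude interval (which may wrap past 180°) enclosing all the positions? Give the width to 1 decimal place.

14.4°

Sort the longitudes: +21.3°, +23.7°, +25.3°, +26.1°, +28.8°, +29.0°, +35.7°.
Eastward gaps between consecutive values (wrapping around): 2.4°, 1.6°, 0.8°, 2.7°, 0.2°, 6.7°, 345.6°.
Largest gap = 345.6° ⇒ minimal covering band is its complement: 360° − 345.6° = 14.4°.
Band runs from +21.3° eastward to +35.7°.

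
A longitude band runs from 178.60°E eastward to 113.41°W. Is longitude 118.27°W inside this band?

Yes

Band width going east from +178.60° to -113.41°: ((-113.41 − 178.60) mod 360) = 67.99°.
Offset of -118.27° east of the west edge: ((-118.27 − 178.60) mod 360) = 63.13°.
63.13° ≤ 67.99° ⇒ inside.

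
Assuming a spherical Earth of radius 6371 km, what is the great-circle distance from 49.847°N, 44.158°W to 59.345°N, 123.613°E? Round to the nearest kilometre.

7823 km

Δλ = 123.613 − -44.158 = 167.771°.
Δφ = 59.345 − 49.847 = 9.498°.
a = sin²(Δφ/2) + cos φ₁ · cos φ₂ · sin²(Δλ/2) = 0.331902.
c = 2·atan2(√a, √(1−a)) = 1.22792 rad → d = 6371·c ≈ 7823.09 km.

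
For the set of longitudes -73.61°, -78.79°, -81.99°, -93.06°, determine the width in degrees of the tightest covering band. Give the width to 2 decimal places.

19.45°

Sort the longitudes: -93.06°, -81.99°, -78.79°, -73.61°.
Eastward gaps between consecutive values (wrapping around): 11.07°, 3.20°, 5.18°, 340.55°.
Largest gap = 340.55° ⇒ minimal covering band is its complement: 360° − 340.55° = 19.45°.
Band runs from -93.06° eastward to -73.61°.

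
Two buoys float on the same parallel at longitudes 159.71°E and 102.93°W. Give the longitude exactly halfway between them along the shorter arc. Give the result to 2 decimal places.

Signed shortest Δλ from +159.71° to -102.93° is +97.36°.
Midpoint longitude = +159.71° + (+97.36°)/2 = +159.71° + 48.68° = +208.39°.
Normalise into (−180°, 180°]: -151.61°.
(The naïve average (+159.71 + -102.93)/2 = 28.39° is on the wrong side of the globe.)

151.61°W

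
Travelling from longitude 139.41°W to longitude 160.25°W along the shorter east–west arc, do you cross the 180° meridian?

Signed shortest Δλ = ((-160.25 − -139.41 + 180) mod 360) − 180 = -20.84°.
Going west by 20.84° from -139.41° reaches -160.25° without touching 180°.

No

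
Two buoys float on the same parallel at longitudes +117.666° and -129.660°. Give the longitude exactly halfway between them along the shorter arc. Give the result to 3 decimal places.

+174.003°

Signed shortest Δλ from +117.666° to -129.660° is +112.674°.
Midpoint longitude = +117.666° + (+112.674°)/2 = +117.666° + 56.337° = +174.003°.
(The naïve average (+117.666 + -129.660)/2 = -5.997° is on the wrong side of the globe.)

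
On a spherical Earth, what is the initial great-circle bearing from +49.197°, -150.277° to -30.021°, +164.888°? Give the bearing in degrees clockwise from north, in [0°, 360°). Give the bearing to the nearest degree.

218°

Δλ = 164.888 − -150.277 = 315.165°; wrapped into (−180°, 180°]: -44.835°.
θ = atan2( sin Δλ · cos φ₂ , cos φ₁ · sin φ₂ − sin φ₁ · cos φ₂ · cos Δλ )
  = atan2(-0.61048, -0.79171) = -142.365° → normalised to [0°, 360°): 217.635°.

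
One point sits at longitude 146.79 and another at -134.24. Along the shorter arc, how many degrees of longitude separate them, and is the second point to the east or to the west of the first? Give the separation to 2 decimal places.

Raw difference: -134.24 − 146.79 = -281.03°.
Normalise into (−180°, 180°]: -281.03° + 360° = 78.97°.
Positive ⇒ the second point lies to the east; separation 78.97°.

78.97° east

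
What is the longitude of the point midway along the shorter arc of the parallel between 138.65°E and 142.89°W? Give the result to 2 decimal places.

177.88°E

Signed shortest Δλ from +138.65° to -142.89° is +78.46°.
Midpoint longitude = +138.65° + (+78.46°)/2 = +138.65° + 39.23° = +177.88°.
(The naïve average (+138.65 + -142.89)/2 = -2.12° is on the wrong side of the globe.)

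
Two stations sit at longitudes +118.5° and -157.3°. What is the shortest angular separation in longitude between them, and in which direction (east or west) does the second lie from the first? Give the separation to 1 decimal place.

Raw difference: -157.3 − 118.5 = -275.8°.
Normalise into (−180°, 180°]: -275.8° + 360° = 84.2°.
Positive ⇒ the second point lies to the east; separation 84.2°.

84.2° east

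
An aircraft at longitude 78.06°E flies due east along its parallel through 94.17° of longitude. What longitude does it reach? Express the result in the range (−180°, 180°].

Start at +78.06°; shift +94.17° → +172.23°.
+172.23° already lies in (−180°, 180°].

172.23°E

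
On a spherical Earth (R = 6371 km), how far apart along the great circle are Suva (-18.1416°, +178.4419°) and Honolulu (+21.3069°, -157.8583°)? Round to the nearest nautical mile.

Δλ = -157.8583 − 178.4419 = -336.3002°; wrapped into (−180°, 180°]: 23.6998°.
Δφ = 21.3069 − -18.1416 = 39.4485°.
a = sin²(Δφ/2) + cos φ₁ · cos φ₂ · sin²(Δλ/2) = 0.151235.
c = 2·atan2(√a, √(1−a)) = 0.79885 rad → d = 6371·c ≈ 5089.48 km ≈ 2748.10 nmi.

2748 nmi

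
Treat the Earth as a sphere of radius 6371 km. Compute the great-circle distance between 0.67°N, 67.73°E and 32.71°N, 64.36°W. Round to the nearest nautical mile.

Δλ = -64.36 − 67.73 = -132.09°.
Δφ = 32.71 − 0.67 = 32.04°.
a = sin²(Δφ/2) + cos φ₁ · cos φ₂ · sin²(Δλ/2) = 0.778821.
c = 2·atan2(√a, √(1−a)) = 2.16234 rad → d = 6371·c ≈ 13776.26 km ≈ 7438.58 nmi.

7439 nmi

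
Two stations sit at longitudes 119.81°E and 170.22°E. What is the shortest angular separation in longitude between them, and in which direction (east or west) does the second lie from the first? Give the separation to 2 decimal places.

Raw difference: 170.22 − 119.81 = 50.41°.
Normalise into (−180°, 180°]: 50.41° stays 50.41°.
Positive ⇒ the second point lies to the east; separation 50.41°.

50.41° east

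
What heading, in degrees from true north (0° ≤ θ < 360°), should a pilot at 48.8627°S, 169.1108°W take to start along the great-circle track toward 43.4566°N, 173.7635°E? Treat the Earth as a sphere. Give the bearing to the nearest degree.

348°

Δλ = 173.7635 − -169.1108 = 342.8743°; wrapped into (−180°, 180°]: -17.1257°.
θ = atan2( sin Δλ · cos φ₂ , cos φ₁ · sin φ₂ − sin φ₁ · cos φ₂ · cos Δλ )
  = atan2(-0.21375, 0.97494) = -12.366° → normalised to [0°, 360°): 347.634°.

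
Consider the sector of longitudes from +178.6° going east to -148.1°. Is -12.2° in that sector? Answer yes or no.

No

Band width going east from +178.6° to -148.1°: ((-148.1 − 178.6) mod 360) = 33.3°.
Offset of -12.2° east of the west edge: ((-12.2 − 178.6) mod 360) = 169.2°.
169.2° > 33.3° ⇒ outside.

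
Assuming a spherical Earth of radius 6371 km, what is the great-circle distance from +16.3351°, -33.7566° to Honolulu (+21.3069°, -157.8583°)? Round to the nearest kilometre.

12623 km

Δλ = -157.8583 − -33.7566 = -124.1017°.
Δφ = 21.3069 − 16.3351 = 4.9718°.
a = sin²(Δφ/2) + cos φ₁ · cos φ₂ · sin²(Δλ/2) = 0.699529.
c = 2·atan2(√a, √(1−a)) = 1.98129 rad → d = 6371·c ≈ 12622.77 km.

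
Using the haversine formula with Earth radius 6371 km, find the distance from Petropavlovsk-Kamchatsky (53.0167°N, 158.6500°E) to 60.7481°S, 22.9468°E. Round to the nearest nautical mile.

9315 nmi

Δλ = 22.9468 − 158.6500 = -135.7032°.
Δφ = -60.7481 − 53.0167 = -113.7648°.
a = sin²(Δφ/2) + cos φ₁ · cos φ₂ · sin²(Δλ/2) = 0.953673.
c = 2·atan2(√a, √(1−a)) = 2.70772 rad → d = 6371·c ≈ 17250.89 km ≈ 9314.74 nmi.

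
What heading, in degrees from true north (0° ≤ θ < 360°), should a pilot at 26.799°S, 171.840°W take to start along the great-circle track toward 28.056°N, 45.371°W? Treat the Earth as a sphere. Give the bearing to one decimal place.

75.5°

Δλ = -45.371 − -171.840 = 126.469°.
θ = atan2( sin Δλ · cos φ₂ , cos φ₁ · sin φ₂ − sin φ₁ · cos φ₂ · cos Δλ )
  = atan2(0.70968, 0.18332) = 75.516° → normalised to [0°, 360°): 75.516°.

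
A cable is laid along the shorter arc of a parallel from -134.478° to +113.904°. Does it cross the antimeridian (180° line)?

Yes

Naïve |113.904 − -134.478| = 248.382° > 180°, so the shorter arc goes the other way round — across 180°.
Signed shortest Δλ = ((113.904 − -134.478 + 180) mod 360) − 180 = -111.618°.
Going west by 111.618° from -134.478° passes through 180° before reaching +113.904°.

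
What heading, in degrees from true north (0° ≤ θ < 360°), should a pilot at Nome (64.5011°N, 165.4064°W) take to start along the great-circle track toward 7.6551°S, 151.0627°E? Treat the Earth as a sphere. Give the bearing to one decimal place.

224.0°

Δλ = 151.0627 − -165.4064 = 316.4691°; wrapped into (−180°, 180°]: -43.5309°.
θ = atan2( sin Δλ · cos φ₂ , cos φ₁ · sin φ₂ − sin φ₁ · cos φ₂ · cos Δλ )
  = atan2(-0.68261, -0.70590) = -135.961° → normalised to [0°, 360°): 224.039°.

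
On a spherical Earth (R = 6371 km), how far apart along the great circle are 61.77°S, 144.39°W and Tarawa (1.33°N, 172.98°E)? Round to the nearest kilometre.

7882 km

Δλ = 172.98 − -144.39 = 317.37°; wrapped into (−180°, 180°]: -42.63°.
Δφ = 1.33 − -61.77 = 63.10°.
a = sin²(Δφ/2) + cos φ₁ · cos φ₂ · sin²(Δλ/2) = 0.336264.
c = 2·atan2(√a, √(1−a)) = 1.23717 rad → d = 6371·c ≈ 7882.01 km.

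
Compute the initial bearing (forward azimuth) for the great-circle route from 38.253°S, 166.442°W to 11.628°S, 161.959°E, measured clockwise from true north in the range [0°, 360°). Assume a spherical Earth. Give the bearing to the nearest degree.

305°

Δλ = 161.959 − -166.442 = 328.401°; wrapped into (−180°, 180°]: -31.599°.
θ = atan2( sin Δλ · cos φ₂ , cos φ₁ · sin φ₂ − sin φ₁ · cos φ₂ · cos Δλ )
  = atan2(-0.51322, 0.35824) = -55.084° → normalised to [0°, 360°): 304.916°.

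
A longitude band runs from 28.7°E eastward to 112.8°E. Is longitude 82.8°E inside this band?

Yes

Band width going east from +28.7° to +112.8°: ((112.8 − 28.7) mod 360) = 84.1°.
Offset of +82.8° east of the west edge: ((82.8 − 28.7) mod 360) = 54.1°.
54.1° ≤ 84.1° ⇒ inside.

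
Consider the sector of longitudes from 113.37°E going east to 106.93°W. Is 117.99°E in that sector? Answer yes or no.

Yes

Band width going east from +113.37° to -106.93°: ((-106.93 − 113.37) mod 360) = 139.70°.
Offset of +117.99° east of the west edge: ((117.99 − 113.37) mod 360) = 4.62°.
4.62° ≤ 139.70° ⇒ inside.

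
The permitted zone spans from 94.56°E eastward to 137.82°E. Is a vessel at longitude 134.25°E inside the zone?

Band width going east from +94.56° to +137.82°: ((137.82 − 94.56) mod 360) = 43.26°.
Offset of +134.25° east of the west edge: ((134.25 − 94.56) mod 360) = 39.69°.
39.69° ≤ 43.26° ⇒ inside.

Yes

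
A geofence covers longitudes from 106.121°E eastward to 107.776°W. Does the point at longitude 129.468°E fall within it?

Band width going east from +106.121° to -107.776°: ((-107.776 − 106.121) mod 360) = 146.103°.
Offset of +129.468° east of the west edge: ((129.468 − 106.121) mod 360) = 23.347°.
23.347° ≤ 146.103° ⇒ inside.

Yes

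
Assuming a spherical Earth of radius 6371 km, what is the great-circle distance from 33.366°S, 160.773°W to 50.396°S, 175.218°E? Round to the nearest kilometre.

Δλ = 175.218 − -160.773 = 335.991°; wrapped into (−180°, 180°]: -24.009°.
Δφ = -50.396 − -33.366 = -17.030°.
a = sin²(Δφ/2) + cos φ₁ · cos φ₂ · sin²(Δλ/2) = 0.044956.
c = 2·atan2(√a, √(1−a)) = 0.42730 rad → d = 6371·c ≈ 2722.32 km.

2722 km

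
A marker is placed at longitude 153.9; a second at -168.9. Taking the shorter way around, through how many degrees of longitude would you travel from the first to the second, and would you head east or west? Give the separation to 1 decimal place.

Raw difference: -168.9 − 153.9 = -322.8°.
Normalise into (−180°, 180°]: -322.8° + 360° = 37.2°.
Positive ⇒ the second point lies to the east; separation 37.2°.

37.2° east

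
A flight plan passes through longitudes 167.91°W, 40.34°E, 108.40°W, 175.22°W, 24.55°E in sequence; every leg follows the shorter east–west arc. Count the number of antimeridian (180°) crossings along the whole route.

2

Leg 1: -167.91° → +40.34°, shortest Δλ = -151.75° (west) — crosses 180°.
Leg 2: +40.34° → -108.40°, shortest Δλ = -148.74° (west) — does not cross 180°.
Leg 3: -108.40° → -175.22°, shortest Δλ = -66.82° (west) — does not cross 180°.
Leg 4: -175.22° → +24.55°, shortest Δλ = -160.23° (west) — crosses 180°.
Total crossings: 2.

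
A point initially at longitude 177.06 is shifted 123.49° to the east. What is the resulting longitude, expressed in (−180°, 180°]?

Start at +177.06°; shift +123.49° → +300.55°.
+300.55° lies outside (−180°, 180°]; subtract 360° → -59.45°.

-59.45°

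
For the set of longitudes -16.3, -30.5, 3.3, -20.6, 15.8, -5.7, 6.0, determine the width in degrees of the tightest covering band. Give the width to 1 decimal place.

Sort the longitudes: -30.5°, -20.6°, -16.3°, -5.7°, +3.3°, +6.0°, +15.8°.
Eastward gaps between consecutive values (wrapping around): 9.9°, 4.3°, 10.6°, 9.0°, 2.7°, 9.8°, 313.7°.
Largest gap = 313.7° ⇒ minimal covering band is its complement: 360° − 313.7° = 46.3°.
Band runs from -30.5° eastward to +15.8°.

46.3°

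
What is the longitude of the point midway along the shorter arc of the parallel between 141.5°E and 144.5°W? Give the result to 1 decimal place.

178.5°E

Signed shortest Δλ from +141.5° to -144.5° is +74.0°.
Midpoint longitude = +141.5° + (+74.0°)/2 = +141.5° + 37.0° = +178.5°.
(The naïve average (+141.5 + -144.5)/2 = -1.5° is on the wrong side of the globe.)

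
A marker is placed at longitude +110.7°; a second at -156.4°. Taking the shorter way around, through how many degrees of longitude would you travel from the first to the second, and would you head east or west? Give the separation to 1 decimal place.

Raw difference: -156.4 − 110.7 = -267.1°.
Normalise into (−180°, 180°]: -267.1° + 360° = 92.9°.
Positive ⇒ the second point lies to the east; separation 92.9°.

92.9° east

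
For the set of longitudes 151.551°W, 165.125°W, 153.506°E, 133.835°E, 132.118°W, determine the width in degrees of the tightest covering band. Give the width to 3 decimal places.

94.047°

Sort the longitudes: -165.125°, -151.551°, -132.118°, +133.835°, +153.506°.
Eastward gaps between consecutive values (wrapping around): 13.574°, 19.433°, 265.953°, 19.671°, 41.369°.
Largest gap = 265.953° ⇒ minimal covering band is its complement: 360° − 265.953° = 94.047°.
Band runs from +133.835° eastward to -132.118°, crossing the antimeridian.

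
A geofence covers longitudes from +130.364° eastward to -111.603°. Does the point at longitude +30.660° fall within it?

No

Band width going east from +130.364° to -111.603°: ((-111.603 − 130.364) mod 360) = 118.033°.
Offset of +30.660° east of the west edge: ((30.660 − 130.364) mod 360) = 260.296°.
260.296° > 118.033° ⇒ outside.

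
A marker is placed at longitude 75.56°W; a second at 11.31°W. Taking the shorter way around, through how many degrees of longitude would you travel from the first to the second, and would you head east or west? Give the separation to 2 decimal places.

Raw difference: -11.31 − -75.56 = 64.25°.
Normalise into (−180°, 180°]: 64.25° stays 64.25°.
Positive ⇒ the second point lies to the east; separation 64.25°.

64.25° east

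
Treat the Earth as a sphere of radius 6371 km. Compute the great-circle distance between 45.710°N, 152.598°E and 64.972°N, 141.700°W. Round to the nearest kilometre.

4407 km

Δλ = -141.700 − 152.598 = -294.298°; wrapped into (−180°, 180°]: 65.702°.
Δφ = 64.972 − 45.710 = 19.262°.
a = sin²(Δφ/2) + cos φ₁ · cos φ₂ · sin²(Δλ/2) = 0.114920.
c = 2·atan2(√a, √(1−a)) = 0.69170 rad → d = 6371·c ≈ 4406.84 km.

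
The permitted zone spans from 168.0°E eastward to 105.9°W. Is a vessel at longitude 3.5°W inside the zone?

Band width going east from +168.0° to -105.9°: ((-105.9 − 168.0) mod 360) = 86.1°.
Offset of -3.5° east of the west edge: ((-3.5 − 168.0) mod 360) = 188.5°.
188.5° > 86.1° ⇒ outside.

No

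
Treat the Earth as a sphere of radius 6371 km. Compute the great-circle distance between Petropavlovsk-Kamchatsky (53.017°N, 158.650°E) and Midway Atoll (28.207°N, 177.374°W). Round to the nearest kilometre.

3387 km

Δλ = -177.374 − 158.650 = -336.024°; wrapped into (−180°, 180°]: 23.976°.
Δφ = 28.207 − 53.017 = -24.810°.
a = sin²(Δφ/2) + cos φ₁ · cos φ₂ · sin²(Δλ/2) = 0.069019.
c = 2·atan2(√a, √(1−a)) = 0.53167 rad → d = 6371·c ≈ 3387.27 km.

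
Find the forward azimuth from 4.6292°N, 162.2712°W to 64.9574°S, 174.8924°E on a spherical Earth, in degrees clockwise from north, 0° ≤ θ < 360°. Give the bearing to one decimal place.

190.0°

Δλ = 174.8924 − -162.2712 = 337.1636°; wrapped into (−180°, 180°]: -22.8364°.
θ = atan2( sin Δλ · cos φ₂ , cos φ₁ · sin φ₂ − sin φ₁ · cos φ₂ · cos Δλ )
  = atan2(-0.16428, -0.93452) = -170.030° → normalised to [0°, 360°): 189.970°.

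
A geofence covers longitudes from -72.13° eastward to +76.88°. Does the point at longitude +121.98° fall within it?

No

Band width going east from -72.13° to +76.88°: ((76.88 − -72.13) mod 360) = 149.01°.
Offset of +121.98° east of the west edge: ((121.98 − -72.13) mod 360) = 194.11°.
194.11° > 149.01° ⇒ outside.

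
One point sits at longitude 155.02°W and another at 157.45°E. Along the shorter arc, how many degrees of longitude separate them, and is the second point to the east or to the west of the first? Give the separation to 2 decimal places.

Raw difference: 157.45 − -155.02 = 312.47°.
Normalise into (−180°, 180°]: 312.47° − 360° = -47.53°.
Negative ⇒ the second point lies to the west; separation 47.53°.

47.53° west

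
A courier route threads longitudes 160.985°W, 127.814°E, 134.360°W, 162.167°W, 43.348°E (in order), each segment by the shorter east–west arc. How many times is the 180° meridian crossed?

Leg 1: -160.985° → +127.814°, shortest Δλ = -71.201° (west) — crosses 180°.
Leg 2: +127.814° → -134.360°, shortest Δλ = 97.826° (east) — crosses 180°.
Leg 3: -134.360° → -162.167°, shortest Δλ = -27.807° (west) — does not cross 180°.
Leg 4: -162.167° → +43.348°, shortest Δλ = -154.485° (west) — crosses 180°.
Total crossings: 3.

3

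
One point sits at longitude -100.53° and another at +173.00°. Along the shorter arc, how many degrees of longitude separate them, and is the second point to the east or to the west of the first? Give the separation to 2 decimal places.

86.47° west

Raw difference: 173.00 − -100.53 = 273.53°.
Normalise into (−180°, 180°]: 273.53° − 360° = -86.47°.
Negative ⇒ the second point lies to the west; separation 86.47°.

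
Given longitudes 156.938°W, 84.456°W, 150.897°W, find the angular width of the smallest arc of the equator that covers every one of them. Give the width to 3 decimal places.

72.482°

Sort the longitudes: -156.938°, -150.897°, -84.456°.
Eastward gaps between consecutive values (wrapping around): 6.041°, 66.441°, 287.518°.
Largest gap = 287.518° ⇒ minimal covering band is its complement: 360° − 287.518° = 72.482°.
Band runs from -156.938° eastward to -84.456°.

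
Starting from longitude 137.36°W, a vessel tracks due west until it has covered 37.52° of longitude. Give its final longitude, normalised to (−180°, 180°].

174.88°W

Start at -137.36°; shift −37.52° → -174.88°.
-174.88° already lies in (−180°, 180°].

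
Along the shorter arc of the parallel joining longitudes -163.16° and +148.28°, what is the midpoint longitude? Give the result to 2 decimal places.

+172.56°

Signed shortest Δλ from -163.16° to +148.28° is -48.56°.
Midpoint longitude = -163.16° + (-48.56°)/2 = -163.16° − 24.28° = -187.44°.
Normalise into (−180°, 180°]: +172.56°.
(The naïve average (-163.16 + +148.28)/2 = -7.44° is on the wrong side of the globe.)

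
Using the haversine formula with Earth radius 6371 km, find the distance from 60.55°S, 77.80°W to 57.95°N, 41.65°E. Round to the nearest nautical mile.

Δλ = 41.65 − -77.80 = 119.45°.
Δφ = 57.95 − -60.55 = 118.50°.
a = sin²(Δφ/2) + cos φ₁ · cos φ₂ · sin²(Δλ/2) = 0.933171.
c = 2·atan2(√a, √(1−a)) = 2.61863 rad → d = 6371·c ≈ 16683.28 km ≈ 9008.25 nmi.

9008 nmi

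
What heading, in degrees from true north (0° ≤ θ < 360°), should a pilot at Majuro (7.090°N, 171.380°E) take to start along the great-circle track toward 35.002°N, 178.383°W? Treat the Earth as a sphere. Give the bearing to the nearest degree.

Δλ = -178.383 − 171.380 = -349.763°; wrapped into (−180°, 180°]: 10.237°.
θ = atan2( sin Δλ · cos φ₂ , cos φ₁ · sin φ₂ − sin φ₁ · cos φ₂ · cos Δλ )
  = atan2(0.14558, 0.46972) = 17.219° → normalised to [0°, 360°): 17.219°.

17°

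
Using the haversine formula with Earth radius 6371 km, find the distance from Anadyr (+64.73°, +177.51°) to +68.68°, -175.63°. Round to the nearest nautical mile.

Δλ = -175.63 − 177.51 = -353.14°; wrapped into (−180°, 180°]: 6.86°.
Δφ = 68.68 − 64.73 = 3.95°.
a = sin²(Δφ/2) + cos φ₁ · cos φ₂ · sin²(Δλ/2) = 0.001743.
c = 2·atan2(√a, √(1−a)) = 0.08353 rad → d = 6371·c ≈ 532.17 km ≈ 287.35 nmi.

287 nmi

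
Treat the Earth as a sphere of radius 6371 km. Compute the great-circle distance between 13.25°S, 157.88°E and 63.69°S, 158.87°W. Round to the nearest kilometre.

Δλ = -158.87 − 157.88 = -316.75°; wrapped into (−180°, 180°]: 43.25°.
Δφ = -63.69 − -13.25 = -50.44°.
a = sin²(Δφ/2) + cos φ₁ · cos φ₂ · sin²(Δλ/2) = 0.240151.
c = 2·atan2(√a, √(1−a)) = 1.02430 rad → d = 6371·c ≈ 6525.81 km.

6526 km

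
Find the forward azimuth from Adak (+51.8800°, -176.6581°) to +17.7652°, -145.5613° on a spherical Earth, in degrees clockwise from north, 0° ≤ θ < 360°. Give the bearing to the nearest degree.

133°

Δλ = -145.5613 − -176.6581 = 31.0968°.
θ = atan2( sin Δλ · cos φ₂ , cos φ₁ · sin φ₂ − sin φ₁ · cos φ₂ · cos Δλ )
  = atan2(0.49186, -0.45319) = 132.657° → normalised to [0°, 360°): 132.657°.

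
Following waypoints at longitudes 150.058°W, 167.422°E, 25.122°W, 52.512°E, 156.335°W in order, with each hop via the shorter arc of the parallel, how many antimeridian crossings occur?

3

Leg 1: -150.058° → +167.422°, shortest Δλ = -42.52° (west) — crosses 180°.
Leg 2: +167.422° → -25.122°, shortest Δλ = 167.456° (east) — crosses 180°.
Leg 3: -25.122° → +52.512°, shortest Δλ = 77.634° (east) — does not cross 180°.
Leg 4: +52.512° → -156.335°, shortest Δλ = 151.153° (east) — crosses 180°.
Total crossings: 3.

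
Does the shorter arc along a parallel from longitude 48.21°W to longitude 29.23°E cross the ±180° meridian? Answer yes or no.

Signed shortest Δλ = ((29.23 − -48.21 + 180) mod 360) − 180 = 77.44°.
Going east by 77.44° from -48.21° reaches +29.23° without touching 180°.

No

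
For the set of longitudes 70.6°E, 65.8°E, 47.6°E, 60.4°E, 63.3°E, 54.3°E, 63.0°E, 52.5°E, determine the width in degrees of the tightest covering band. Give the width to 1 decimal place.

23.0°

Sort the longitudes: +47.6°, +52.5°, +54.3°, +60.4°, +63.0°, +63.3°, +65.8°, +70.6°.
Eastward gaps between consecutive values (wrapping around): 4.9°, 1.8°, 6.1°, 2.6°, 0.3°, 2.5°, 4.8°, 337.0°.
Largest gap = 337.0° ⇒ minimal covering band is its complement: 360° − 337.0° = 23.0°.
Band runs from +47.6° eastward to +70.6°.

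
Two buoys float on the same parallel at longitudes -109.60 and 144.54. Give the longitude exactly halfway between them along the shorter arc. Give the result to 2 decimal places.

Signed shortest Δλ from -109.60° to +144.54° is -105.86°.
Midpoint longitude = -109.60° + (-105.86°)/2 = -109.60° − 52.93° = -162.53°.
(The naïve average (-109.60 + +144.54)/2 = 17.47° is on the wrong side of the globe.)

-162.53°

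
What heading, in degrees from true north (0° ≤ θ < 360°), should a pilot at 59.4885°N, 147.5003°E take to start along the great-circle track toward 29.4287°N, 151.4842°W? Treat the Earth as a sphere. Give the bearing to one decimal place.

98.5°

Δλ = -151.4842 − 147.5003 = -298.9845°; wrapped into (−180°, 180°]: 61.0155°.
θ = atan2( sin Δλ · cos φ₂ , cos φ₁ · sin φ₂ − sin φ₁ · cos φ₂ · cos Δλ )
  = atan2(0.76188, -0.11415) = 98.521° → normalised to [0°, 360°): 98.521°.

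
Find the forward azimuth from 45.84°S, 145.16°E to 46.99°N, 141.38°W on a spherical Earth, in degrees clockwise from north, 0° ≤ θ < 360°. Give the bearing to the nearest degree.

45°

Δλ = -141.38 − 145.16 = -286.54°; wrapped into (−180°, 180°]: 73.46°.
θ = atan2( sin Δλ · cos φ₂ , cos φ₁ · sin φ₂ − sin φ₁ · cos φ₂ · cos Δλ )
  = atan2(0.65390, 0.64874) = 45.227° → normalised to [0°, 360°): 45.227°.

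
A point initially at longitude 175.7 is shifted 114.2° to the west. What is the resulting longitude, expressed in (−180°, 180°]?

+61.5°

Start at +175.7°; shift −114.2° → +61.5°.
+61.5° already lies in (−180°, 180°].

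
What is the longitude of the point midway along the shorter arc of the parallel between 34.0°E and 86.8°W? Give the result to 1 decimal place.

26.4°W

Signed shortest Δλ from +34.0° to -86.8° is -120.8°.
Midpoint longitude = +34.0° + (-120.8°)/2 = +34.0° − 60.4° = -26.4°.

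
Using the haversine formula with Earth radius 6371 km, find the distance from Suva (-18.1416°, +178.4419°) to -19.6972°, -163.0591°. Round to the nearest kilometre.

Δλ = -163.0591 − 178.4419 = -341.5010°; wrapped into (−180°, 180°]: 18.4990°.
Δφ = -19.6972 − -18.1416 = -1.5556°.
a = sin²(Δφ/2) + cos φ₁ · cos φ₂ · sin²(Δλ/2) = 0.023299.
c = 2·atan2(√a, √(1−a)) = 0.30648 rad → d = 6371·c ≈ 1952.57 km.

1953 km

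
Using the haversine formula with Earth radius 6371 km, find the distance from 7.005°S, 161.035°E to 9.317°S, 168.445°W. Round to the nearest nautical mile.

1819 nmi

Δλ = -168.445 − 161.035 = -329.480°; wrapped into (−180°, 180°]: 30.520°.
Δφ = -9.317 − -7.005 = -2.312°.
a = sin²(Δφ/2) + cos φ₁ · cos φ₂ · sin²(Δλ/2) = 0.068257.
c = 2·atan2(√a, √(1−a)) = 0.52866 rad → d = 6371·c ≈ 3368.06 km ≈ 1818.61 nmi.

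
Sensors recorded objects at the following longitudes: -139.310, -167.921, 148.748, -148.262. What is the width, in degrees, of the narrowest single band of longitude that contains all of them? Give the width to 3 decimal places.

71.942°

Sort the longitudes: -167.921°, -148.262°, -139.310°, +148.748°.
Eastward gaps between consecutive values (wrapping around): 19.659°, 8.952°, 288.058°, 43.331°.
Largest gap = 288.058° ⇒ minimal covering band is its complement: 360° − 288.058° = 71.942°.
Band runs from +148.748° eastward to -139.310°, crossing the antimeridian.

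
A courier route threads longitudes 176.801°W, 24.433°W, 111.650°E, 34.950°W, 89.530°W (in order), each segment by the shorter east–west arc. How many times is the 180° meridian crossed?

Leg 1: -176.801° → -24.433°, shortest Δλ = 152.368° (east) — does not cross 180°.
Leg 2: -24.433° → +111.650°, shortest Δλ = 136.083° (east) — does not cross 180°.
Leg 3: +111.650° → -34.950°, shortest Δλ = -146.6° (west) — does not cross 180°.
Leg 4: -34.950° → -89.530°, shortest Δλ = -54.58° (west) — does not cross 180°.
Total crossings: 0.

0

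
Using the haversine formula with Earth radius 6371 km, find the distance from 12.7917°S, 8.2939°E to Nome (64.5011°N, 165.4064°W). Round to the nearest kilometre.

14245 km

Δλ = -165.4064 − 8.2939 = -173.7003°.
Δφ = 64.5011 − -12.7917 = 77.2928°.
a = sin²(Δφ/2) + cos φ₁ · cos φ₂ · sin²(Δλ/2) = 0.808558.
c = 2·atan2(√a, √(1−a)) = 2.23587 rad → d = 6371·c ≈ 14244.71 km.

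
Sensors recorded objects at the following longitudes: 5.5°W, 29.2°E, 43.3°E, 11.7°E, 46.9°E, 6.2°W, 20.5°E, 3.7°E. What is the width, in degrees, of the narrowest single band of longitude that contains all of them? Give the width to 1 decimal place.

Sort the longitudes: -6.2°, -5.5°, +3.7°, +11.7°, +20.5°, +29.2°, +43.3°, +46.9°.
Eastward gaps between consecutive values (wrapping around): 0.7°, 9.2°, 8.0°, 8.8°, 8.7°, 14.1°, 3.6°, 306.9°.
Largest gap = 306.9° ⇒ minimal covering band is its complement: 360° − 306.9° = 53.1°.
Band runs from -6.2° eastward to +46.9°.

53.1°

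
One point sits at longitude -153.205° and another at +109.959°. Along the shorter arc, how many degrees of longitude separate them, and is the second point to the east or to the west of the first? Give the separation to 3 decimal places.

96.836° west

Raw difference: 109.959 − -153.205 = 263.164°.
Normalise into (−180°, 180°]: 263.164° − 360° = -96.836°.
Negative ⇒ the second point lies to the west; separation 96.836°.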